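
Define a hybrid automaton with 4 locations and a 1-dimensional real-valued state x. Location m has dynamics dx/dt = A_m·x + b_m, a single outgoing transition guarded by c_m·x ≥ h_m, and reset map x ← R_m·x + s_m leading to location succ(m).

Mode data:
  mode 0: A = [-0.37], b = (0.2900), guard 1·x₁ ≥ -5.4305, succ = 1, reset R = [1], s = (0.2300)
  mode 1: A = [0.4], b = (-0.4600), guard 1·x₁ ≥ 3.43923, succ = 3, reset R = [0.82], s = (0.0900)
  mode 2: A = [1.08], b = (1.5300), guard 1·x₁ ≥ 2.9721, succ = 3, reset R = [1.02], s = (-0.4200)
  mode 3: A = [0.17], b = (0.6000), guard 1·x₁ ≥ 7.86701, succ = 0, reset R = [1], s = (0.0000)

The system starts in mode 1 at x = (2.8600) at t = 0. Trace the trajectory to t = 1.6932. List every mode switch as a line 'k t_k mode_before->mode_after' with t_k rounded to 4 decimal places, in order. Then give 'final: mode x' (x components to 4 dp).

Mode 1: guard c·x = 3.4392 hit at Δt = 0.7293 (t = 0.7293), x⁻ = (3.4392) → reset → x⁺ = (2.9102), jump to mode 3
Mode 3: flow for 0.9639 to horizon, guard not reached → x = (4.0567)

1 0.7293 1->3
final: 3 4.0567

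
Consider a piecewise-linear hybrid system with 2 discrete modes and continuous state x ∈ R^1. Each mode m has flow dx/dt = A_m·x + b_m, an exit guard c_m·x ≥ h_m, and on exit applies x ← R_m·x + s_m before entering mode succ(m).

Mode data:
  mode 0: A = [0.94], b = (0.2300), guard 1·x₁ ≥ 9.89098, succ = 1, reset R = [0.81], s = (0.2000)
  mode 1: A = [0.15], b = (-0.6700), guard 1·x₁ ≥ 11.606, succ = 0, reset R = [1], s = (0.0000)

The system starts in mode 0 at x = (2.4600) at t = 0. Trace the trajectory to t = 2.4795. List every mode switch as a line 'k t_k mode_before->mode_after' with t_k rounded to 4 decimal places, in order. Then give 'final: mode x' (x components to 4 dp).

Mode 0: guard c·x = 9.8910 hit at Δt = 1.4054 (t = 1.4054), x⁻ = (9.8910) → reset → x⁺ = (8.2117), jump to mode 1
Mode 1: flow for 1.0741 to horizon, guard not reached → x = (8.8664)

1 1.4054 0->1
final: 1 8.8664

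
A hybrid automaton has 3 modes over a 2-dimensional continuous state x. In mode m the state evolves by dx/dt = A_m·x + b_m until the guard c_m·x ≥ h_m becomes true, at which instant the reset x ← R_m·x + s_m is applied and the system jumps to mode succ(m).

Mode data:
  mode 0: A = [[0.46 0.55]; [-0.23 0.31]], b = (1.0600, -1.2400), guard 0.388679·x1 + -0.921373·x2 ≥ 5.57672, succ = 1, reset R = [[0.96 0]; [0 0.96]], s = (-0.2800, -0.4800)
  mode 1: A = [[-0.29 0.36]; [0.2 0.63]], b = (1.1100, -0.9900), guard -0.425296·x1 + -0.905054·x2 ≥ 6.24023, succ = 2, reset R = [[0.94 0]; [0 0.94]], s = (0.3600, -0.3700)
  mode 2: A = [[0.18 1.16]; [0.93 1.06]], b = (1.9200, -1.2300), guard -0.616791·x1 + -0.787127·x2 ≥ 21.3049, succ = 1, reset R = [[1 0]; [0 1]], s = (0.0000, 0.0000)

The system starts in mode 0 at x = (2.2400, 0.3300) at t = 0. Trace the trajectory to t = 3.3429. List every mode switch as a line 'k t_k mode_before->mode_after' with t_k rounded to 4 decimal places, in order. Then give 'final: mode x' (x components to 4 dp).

Mode 0: guard c·x = 5.5767 hit at Δt = 1.5622 (t = 1.5622), x⁻ = (5.5118, -3.7275) → reset → x⁺ = (5.0113, -4.0584), jump to mode 1
Mode 1: guard c·x = 6.2402 hit at Δt = 1.0607 (t = 2.6229), x⁻ = (2.7395, -8.1822) → reset → x⁺ = (2.9351, -8.0613), jump to mode 2
Mode 2: flow for 0.7200 to horizon, guard not reached → x = (-6.0319, -18.8041)

1 1.5622 0->1
2 2.6229 1->2
final: 2 -6.0319 -18.8041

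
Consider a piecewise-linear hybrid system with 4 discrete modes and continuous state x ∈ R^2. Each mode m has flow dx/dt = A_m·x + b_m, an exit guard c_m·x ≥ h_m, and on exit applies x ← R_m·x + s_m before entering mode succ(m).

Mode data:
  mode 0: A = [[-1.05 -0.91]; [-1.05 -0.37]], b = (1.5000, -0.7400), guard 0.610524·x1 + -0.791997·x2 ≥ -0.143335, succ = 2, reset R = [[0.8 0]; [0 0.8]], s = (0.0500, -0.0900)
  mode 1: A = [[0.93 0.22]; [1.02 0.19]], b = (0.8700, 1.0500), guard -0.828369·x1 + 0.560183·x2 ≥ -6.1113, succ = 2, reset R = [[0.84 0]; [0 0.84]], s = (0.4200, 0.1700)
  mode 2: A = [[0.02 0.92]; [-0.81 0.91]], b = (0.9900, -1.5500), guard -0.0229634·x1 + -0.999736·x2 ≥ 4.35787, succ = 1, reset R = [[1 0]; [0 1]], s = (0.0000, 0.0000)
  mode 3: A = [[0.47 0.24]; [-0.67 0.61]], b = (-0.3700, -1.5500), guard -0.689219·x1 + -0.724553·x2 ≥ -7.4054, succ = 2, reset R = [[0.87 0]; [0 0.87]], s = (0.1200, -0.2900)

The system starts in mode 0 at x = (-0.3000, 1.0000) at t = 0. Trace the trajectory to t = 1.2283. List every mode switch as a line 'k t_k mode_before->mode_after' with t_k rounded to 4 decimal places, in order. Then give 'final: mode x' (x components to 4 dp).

Mode 0: guard c·x = -0.1433 hit at Δt = 0.6340 (t = 0.6340), x⁻ = (0.2565, 0.3787) → reset → x⁺ = (0.2552, 0.2130), jump to mode 2
Mode 2: flow for 0.5943 to horizon, guard not reached → x = (0.6309, -1.1678)

1 0.6340 0->2
final: 2 0.6309 -1.1678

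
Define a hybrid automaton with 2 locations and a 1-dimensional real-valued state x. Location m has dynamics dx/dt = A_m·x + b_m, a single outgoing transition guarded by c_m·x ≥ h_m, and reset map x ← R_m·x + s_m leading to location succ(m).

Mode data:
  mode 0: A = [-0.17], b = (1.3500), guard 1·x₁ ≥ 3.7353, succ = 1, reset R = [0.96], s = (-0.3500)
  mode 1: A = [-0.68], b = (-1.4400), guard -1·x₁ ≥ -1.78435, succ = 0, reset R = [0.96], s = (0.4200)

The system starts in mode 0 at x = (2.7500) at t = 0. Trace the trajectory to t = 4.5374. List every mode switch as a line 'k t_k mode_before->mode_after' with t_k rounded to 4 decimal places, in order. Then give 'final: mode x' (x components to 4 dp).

1 1.2381 0->1
2 1.7032 1->0
3 3.6020 0->1
4 4.0671 1->0
final: 0 2.5793

Mode 0: guard c·x = 3.7353 hit at Δt = 1.2381 (t = 1.2381), x⁻ = (3.7353) → reset → x⁺ = (3.2359), jump to mode 1
Mode 1: guard c·x = -1.7844 hit at Δt = 0.4651 (t = 1.7032), x⁻ = (1.7844) → reset → x⁺ = (2.1330), jump to mode 0
Mode 0: guard c·x = 3.7353 hit at Δt = 1.8988 (t = 3.6020), x⁻ = (3.7353) → reset → x⁺ = (3.2359), jump to mode 1
Mode 1: guard c·x = -1.7844 hit at Δt = 0.4651 (t = 4.0671), x⁻ = (1.7843) → reset → x⁺ = (2.1330), jump to mode 0
Mode 0: flow for 0.4703 to horizon, guard not reached → x = (2.5793)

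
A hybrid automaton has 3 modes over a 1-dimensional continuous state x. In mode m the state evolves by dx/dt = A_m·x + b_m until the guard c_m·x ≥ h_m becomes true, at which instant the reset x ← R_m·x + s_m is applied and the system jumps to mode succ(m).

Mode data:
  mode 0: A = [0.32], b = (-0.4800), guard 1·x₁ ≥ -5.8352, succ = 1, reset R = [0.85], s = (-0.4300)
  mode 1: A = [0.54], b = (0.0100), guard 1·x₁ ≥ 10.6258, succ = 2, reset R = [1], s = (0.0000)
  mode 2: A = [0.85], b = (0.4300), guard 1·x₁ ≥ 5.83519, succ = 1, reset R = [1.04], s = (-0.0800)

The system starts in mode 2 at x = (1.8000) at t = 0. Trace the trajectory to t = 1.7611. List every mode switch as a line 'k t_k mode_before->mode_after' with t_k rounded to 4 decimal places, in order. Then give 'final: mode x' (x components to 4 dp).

Mode 2: guard c·x = 5.8352 hit at Δt = 1.1901 (t = 1.1901), x⁻ = (5.8352) → reset → x⁺ = (5.9886), jump to mode 1
Mode 1: flow for 0.5710 to horizon, guard not reached → x = (8.1582)

1 1.1901 2->1
final: 1 8.1582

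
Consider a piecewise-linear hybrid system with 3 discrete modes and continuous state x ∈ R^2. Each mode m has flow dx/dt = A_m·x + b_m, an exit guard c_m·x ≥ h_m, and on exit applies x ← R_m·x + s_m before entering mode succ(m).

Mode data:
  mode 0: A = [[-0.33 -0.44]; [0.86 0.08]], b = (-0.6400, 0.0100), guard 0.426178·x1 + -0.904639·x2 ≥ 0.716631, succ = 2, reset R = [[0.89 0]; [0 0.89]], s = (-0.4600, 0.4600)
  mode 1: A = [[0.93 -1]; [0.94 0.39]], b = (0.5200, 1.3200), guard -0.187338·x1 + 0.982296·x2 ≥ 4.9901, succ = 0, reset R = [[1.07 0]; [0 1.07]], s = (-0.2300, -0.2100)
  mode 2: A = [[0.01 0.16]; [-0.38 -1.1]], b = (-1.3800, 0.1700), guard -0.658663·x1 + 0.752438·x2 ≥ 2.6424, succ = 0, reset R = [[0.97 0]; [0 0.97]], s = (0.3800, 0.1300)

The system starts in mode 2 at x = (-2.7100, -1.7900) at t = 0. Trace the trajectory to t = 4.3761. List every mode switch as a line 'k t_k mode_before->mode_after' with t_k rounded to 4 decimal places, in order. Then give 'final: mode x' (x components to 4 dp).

Mode 2: guard c·x = 2.6424 hit at Δt = 0.8075 (t = 0.8075), x⁻ = (-3.9502, 0.0539) → reset → x⁺ = (-3.4517, 0.1823), jump to mode 0
Mode 0: guard c·x = 0.7166 hit at Δt = 0.8170 (t = 1.6245), x⁻ = (-2.7678, -2.0961) → reset → x⁺ = (-2.9234, -1.4055), jump to mode 2
Mode 2: guard c·x = 2.6424 hit at Δt = 0.6792 (t = 2.3037), x⁻ = (-3.9501, 0.0540) → reset → x⁺ = (-3.4516, 0.1824), jump to mode 0
Mode 0: guard c·x = 0.7166 hit at Δt = 0.8170 (t = 3.1207), x⁻ = (-2.7677, -2.0961) → reset → x⁺ = (-2.9233, -1.4055), jump to mode 2
Mode 2: guard c·x = 2.6424 hit at Δt = 0.6792 (t = 3.7999), x⁻ = (-3.9500, 0.0541) → reset → x⁺ = (-3.4515, 0.1824), jump to mode 0
Mode 0: flow for 0.5762 to horizon, guard not reached → x = (-3.0333, -1.4625)

1 0.8075 2->0
2 1.6245 0->2
3 2.3037 2->0
4 3.1207 0->2
5 3.7999 2->0
final: 0 -3.0333 -1.4625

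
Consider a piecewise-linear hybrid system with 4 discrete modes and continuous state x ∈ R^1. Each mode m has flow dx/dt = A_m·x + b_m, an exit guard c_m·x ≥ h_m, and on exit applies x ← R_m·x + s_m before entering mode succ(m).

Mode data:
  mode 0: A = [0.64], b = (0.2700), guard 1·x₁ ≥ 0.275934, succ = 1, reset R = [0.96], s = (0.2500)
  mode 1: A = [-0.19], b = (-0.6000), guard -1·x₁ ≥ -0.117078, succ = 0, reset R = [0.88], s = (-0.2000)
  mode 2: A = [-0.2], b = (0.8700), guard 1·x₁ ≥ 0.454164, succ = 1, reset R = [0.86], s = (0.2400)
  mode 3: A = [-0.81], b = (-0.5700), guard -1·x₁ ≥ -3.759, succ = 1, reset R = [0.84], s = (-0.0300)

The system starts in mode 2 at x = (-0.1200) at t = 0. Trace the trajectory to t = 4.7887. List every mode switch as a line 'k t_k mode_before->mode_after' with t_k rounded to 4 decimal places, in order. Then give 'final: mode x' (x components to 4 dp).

1 0.6874 2->1
2 1.4540 1->0
3 2.6484 0->1
4 3.2518 1->0
5 4.4462 0->1
final: 1 0.2835

Mode 2: guard c·x = 0.4542 hit at Δt = 0.6874 (t = 0.6874), x⁻ = (0.4542) → reset → x⁺ = (0.6306), jump to mode 1
Mode 1: guard c·x = -0.1171 hit at Δt = 0.7666 (t = 1.4540), x⁻ = (0.1171) → reset → x⁺ = (-0.0970), jump to mode 0
Mode 0: guard c·x = 0.2759 hit at Δt = 1.1944 (t = 2.6484), x⁻ = (0.2759) → reset → x⁺ = (0.5149), jump to mode 1
Mode 1: guard c·x = -0.1171 hit at Δt = 0.6034 (t = 3.2518), x⁻ = (0.1171) → reset → x⁺ = (-0.0970), jump to mode 0
Mode 0: guard c·x = 0.2759 hit at Δt = 1.1944 (t = 4.4462), x⁻ = (0.2759) → reset → x⁺ = (0.5149), jump to mode 1
Mode 1: flow for 0.3425 to horizon, guard not reached → x = (0.2835)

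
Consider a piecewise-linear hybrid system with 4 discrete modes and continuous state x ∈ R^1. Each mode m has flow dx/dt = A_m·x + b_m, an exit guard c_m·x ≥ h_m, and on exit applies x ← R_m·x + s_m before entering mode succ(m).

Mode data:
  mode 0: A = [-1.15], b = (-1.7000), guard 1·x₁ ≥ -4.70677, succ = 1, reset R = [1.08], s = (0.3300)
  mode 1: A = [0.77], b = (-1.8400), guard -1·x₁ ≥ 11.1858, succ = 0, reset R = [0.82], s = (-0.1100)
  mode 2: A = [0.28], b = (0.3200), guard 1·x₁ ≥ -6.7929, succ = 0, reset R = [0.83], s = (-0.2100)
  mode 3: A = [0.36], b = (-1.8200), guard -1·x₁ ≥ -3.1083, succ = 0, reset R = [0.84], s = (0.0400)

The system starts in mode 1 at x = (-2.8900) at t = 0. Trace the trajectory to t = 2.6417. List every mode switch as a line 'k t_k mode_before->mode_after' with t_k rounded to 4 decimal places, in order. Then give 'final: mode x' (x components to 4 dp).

1 1.2265 1->0
2 1.9940 0->1
final: 1 -9.3721

Mode 1: guard c·x = 11.1858 hit at Δt = 1.2265 (t = 1.2265), x⁻ = (-11.1858) → reset → x⁺ = (-9.2824), jump to mode 0
Mode 0: guard c·x = -4.7068 hit at Δt = 0.7675 (t = 1.9940), x⁻ = (-4.7068) → reset → x⁺ = (-4.7533), jump to mode 1
Mode 1: flow for 0.6477 to horizon, guard not reached → x = (-9.3721)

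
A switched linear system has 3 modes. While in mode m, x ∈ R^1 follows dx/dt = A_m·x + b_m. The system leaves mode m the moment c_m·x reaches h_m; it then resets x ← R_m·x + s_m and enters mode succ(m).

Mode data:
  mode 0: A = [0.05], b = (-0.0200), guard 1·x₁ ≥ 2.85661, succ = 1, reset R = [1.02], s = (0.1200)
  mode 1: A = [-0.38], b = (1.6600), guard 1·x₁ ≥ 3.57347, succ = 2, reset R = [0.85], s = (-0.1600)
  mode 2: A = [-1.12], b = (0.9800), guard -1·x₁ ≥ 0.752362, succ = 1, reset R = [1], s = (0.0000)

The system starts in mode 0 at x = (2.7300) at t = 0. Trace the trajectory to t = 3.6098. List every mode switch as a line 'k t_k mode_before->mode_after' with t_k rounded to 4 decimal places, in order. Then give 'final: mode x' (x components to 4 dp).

1 1.0583 0->1
2 2.4219 1->2
final: 2 1.4044

Mode 0: guard c·x = 2.8566 hit at Δt = 1.0583 (t = 1.0583), x⁻ = (2.8566) → reset → x⁺ = (3.0337), jump to mode 1
Mode 1: guard c·x = 3.5735 hit at Δt = 1.3636 (t = 2.4219), x⁻ = (3.5735) → reset → x⁺ = (2.8774), jump to mode 2
Mode 2: flow for 1.1879 to horizon, guard not reached → x = (1.4044)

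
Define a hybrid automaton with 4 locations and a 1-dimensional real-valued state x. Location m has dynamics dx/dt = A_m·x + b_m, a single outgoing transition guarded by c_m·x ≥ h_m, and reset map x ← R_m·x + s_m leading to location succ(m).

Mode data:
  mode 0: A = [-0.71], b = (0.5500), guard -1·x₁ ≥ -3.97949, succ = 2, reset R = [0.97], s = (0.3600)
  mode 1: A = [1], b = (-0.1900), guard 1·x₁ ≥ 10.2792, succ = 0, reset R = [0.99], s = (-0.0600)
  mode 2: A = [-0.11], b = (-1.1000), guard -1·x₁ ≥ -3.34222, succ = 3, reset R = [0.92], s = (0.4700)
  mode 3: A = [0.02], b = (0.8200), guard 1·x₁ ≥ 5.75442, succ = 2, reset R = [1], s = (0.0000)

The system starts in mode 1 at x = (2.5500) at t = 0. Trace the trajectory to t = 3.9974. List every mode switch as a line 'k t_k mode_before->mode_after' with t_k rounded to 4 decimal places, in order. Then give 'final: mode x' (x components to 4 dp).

Mode 1: guard c·x = 10.2792 hit at Δt = 1.4528 (t = 1.4528), x⁻ = (10.2792) → reset → x⁺ = (10.1164), jump to mode 0
Mode 0: guard c·x = -3.9795 hit at Δt = 1.5068 (t = 2.9596), x⁻ = (3.9795) → reset → x⁺ = (4.2201), jump to mode 2
Mode 2: guard c·x = -3.3422 hit at Δt = 0.5793 (t = 3.5389), x⁻ = (3.3422) → reset → x⁺ = (3.5448), jump to mode 3
Mode 3: flow for 0.4585 to horizon, guard not reached → x = (3.9552)

1 1.4528 1->0
2 2.9596 0->2
3 3.5389 2->3
final: 3 3.9552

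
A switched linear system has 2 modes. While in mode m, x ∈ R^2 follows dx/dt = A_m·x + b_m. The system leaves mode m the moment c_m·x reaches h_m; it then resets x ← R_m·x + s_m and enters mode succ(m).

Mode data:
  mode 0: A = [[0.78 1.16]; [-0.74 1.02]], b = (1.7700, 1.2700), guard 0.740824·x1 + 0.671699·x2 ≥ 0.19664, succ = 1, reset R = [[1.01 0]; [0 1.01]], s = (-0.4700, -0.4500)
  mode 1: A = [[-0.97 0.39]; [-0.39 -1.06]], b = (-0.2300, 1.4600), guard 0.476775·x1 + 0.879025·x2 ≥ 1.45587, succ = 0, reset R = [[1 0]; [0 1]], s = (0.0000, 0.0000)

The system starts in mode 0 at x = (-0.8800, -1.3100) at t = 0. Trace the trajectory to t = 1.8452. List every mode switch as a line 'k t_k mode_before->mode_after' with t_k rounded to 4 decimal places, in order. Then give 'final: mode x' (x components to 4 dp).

Mode 0: guard c·x = 0.1966 hit at Δt = 1.3929 (t = 1.3929), x⁻ = (-0.2437, 0.5615) → reset → x⁺ = (-0.7161, 0.1171), jump to mode 1
Mode 1: flow for 0.4523 to horizon, guard not reached → x = (-0.4825, 0.6797)

1 1.3929 0->1
final: 1 -0.4825 0.6797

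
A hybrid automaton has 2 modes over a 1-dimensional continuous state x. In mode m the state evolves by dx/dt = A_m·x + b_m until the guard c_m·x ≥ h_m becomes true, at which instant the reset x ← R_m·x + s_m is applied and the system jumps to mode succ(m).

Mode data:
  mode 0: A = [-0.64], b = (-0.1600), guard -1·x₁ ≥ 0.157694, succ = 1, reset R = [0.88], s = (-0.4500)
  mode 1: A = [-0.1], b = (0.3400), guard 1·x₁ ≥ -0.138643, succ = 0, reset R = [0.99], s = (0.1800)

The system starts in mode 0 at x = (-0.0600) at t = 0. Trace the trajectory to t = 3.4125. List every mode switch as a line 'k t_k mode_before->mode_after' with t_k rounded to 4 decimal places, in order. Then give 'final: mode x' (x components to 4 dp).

1 1.1280 0->1
2 2.3254 1->0
final: 0 -0.1040

Mode 0: guard c·x = 0.1577 hit at Δt = 1.1280 (t = 1.1280), x⁻ = (-0.1577) → reset → x⁺ = (-0.5888), jump to mode 1
Mode 1: guard c·x = -0.1386 hit at Δt = 1.1974 (t = 2.3254), x⁻ = (-0.1386) → reset → x⁺ = (0.0427), jump to mode 0
Mode 0: flow for 1.0871 to horizon, guard not reached → x = (-0.1040)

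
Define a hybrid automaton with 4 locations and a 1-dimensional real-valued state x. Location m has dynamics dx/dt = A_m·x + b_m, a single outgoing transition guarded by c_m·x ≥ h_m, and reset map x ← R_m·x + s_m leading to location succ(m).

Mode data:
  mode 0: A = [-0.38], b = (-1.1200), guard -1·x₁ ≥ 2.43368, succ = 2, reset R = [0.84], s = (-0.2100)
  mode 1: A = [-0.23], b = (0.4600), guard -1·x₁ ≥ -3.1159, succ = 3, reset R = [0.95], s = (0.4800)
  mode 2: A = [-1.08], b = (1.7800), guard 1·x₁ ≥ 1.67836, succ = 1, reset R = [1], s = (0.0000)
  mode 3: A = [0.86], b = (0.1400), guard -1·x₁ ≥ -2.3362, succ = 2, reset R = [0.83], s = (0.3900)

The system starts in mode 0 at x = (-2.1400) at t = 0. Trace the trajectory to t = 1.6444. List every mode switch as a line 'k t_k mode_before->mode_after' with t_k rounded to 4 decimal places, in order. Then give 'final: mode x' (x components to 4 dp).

Mode 0: guard c·x = 2.4337 hit at Δt = 1.1899 (t = 1.1899), x⁻ = (-2.4337) → reset → x⁺ = (-2.2543), jump to mode 2
Mode 2: flow for 0.4545 to horizon, guard not reached → x = (-0.7405)

1 1.1899 0->2
final: 2 -0.7405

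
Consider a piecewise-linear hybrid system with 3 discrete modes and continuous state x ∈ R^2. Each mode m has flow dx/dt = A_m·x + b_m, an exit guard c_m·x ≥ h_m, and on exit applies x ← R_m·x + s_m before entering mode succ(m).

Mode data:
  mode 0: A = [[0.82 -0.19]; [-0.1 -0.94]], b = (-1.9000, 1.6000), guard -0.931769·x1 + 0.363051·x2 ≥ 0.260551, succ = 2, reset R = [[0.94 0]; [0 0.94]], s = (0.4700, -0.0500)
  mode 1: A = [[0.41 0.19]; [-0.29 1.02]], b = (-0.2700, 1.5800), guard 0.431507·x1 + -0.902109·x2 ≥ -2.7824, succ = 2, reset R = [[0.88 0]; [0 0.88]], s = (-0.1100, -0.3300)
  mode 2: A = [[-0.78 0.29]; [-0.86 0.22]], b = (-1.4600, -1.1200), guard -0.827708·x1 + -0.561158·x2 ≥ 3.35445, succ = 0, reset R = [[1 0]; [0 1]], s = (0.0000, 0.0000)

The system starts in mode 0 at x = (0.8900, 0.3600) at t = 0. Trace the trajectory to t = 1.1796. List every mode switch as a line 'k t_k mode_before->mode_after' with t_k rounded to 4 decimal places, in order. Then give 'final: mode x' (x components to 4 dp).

Mode 0: guard c·x = 0.2606 hit at Δt = 0.5204 (t = 0.5204), x⁻ = (0.0554, 0.8598) → reset → x⁺ = (0.5220, 0.7582), jump to mode 2
Mode 2: flow for 0.6592 to horizon, guard not reached → x = (-0.3894, 0.0518)

1 0.5204 0->2
final: 2 -0.3894 0.0518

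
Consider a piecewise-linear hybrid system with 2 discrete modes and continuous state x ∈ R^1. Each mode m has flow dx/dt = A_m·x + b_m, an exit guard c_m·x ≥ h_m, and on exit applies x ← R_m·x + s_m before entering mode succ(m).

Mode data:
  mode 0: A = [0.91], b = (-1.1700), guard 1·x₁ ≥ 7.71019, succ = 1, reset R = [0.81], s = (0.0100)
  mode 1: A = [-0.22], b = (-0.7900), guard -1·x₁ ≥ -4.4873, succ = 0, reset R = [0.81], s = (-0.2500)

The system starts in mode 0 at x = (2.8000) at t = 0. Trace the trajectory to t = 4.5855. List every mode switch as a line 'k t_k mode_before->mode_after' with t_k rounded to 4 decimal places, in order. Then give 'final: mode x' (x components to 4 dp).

Mode 0: guard c·x = 7.7102 hit at Δt = 1.5881 (t = 1.5881), x⁻ = (7.7102) → reset → x⁺ = (6.2553), jump to mode 1
Mode 1: guard c·x = -4.4873 hit at Δt = 0.8996 (t = 2.4877), x⁻ = (4.4873) → reset → x⁺ = (3.3847), jump to mode 0
Mode 0: guard c·x = 7.7102 hit at Δt = 1.2293 (t = 3.7170), x⁻ = (7.7102) → reset → x⁺ = (6.2553), jump to mode 1
Mode 1: flow for 0.8685 to horizon, guard not reached → x = (4.5427)

1 1.5881 0->1
2 2.4877 1->0
3 3.7170 0->1
final: 1 4.5427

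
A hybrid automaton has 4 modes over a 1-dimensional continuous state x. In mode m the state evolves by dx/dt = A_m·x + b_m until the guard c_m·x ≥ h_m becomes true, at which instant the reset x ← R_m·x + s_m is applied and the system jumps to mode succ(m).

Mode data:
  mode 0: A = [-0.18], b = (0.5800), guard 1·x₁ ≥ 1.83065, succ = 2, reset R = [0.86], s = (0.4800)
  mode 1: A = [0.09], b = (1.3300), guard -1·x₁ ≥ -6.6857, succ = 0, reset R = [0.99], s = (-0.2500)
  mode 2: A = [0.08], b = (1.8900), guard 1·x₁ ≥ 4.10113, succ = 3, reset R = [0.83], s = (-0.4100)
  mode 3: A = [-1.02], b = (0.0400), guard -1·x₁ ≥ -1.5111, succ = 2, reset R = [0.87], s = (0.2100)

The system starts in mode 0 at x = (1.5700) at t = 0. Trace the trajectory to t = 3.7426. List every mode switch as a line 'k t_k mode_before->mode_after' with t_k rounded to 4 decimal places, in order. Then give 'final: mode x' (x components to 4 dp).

Mode 0: guard c·x = 1.8307 hit at Δt = 0.9538 (t = 0.9538), x⁻ = (1.8306) → reset → x⁺ = (2.0544), jump to mode 2
Mode 2: guard c·x = 4.1011 hit at Δt = 0.9586 (t = 1.9124), x⁻ = (4.1011) → reset → x⁺ = (2.9939), jump to mode 3
Mode 3: guard c·x = -1.5111 hit at Δt = 0.6832 (t = 2.5956), x⁻ = (1.5111) → reset → x⁺ = (1.5247), jump to mode 2
Mode 2: flow for 1.1470 to horizon, guard not reached → x = (3.9416)

1 0.9538 0->2
2 1.9124 2->3
3 2.5956 3->2
final: 2 3.9416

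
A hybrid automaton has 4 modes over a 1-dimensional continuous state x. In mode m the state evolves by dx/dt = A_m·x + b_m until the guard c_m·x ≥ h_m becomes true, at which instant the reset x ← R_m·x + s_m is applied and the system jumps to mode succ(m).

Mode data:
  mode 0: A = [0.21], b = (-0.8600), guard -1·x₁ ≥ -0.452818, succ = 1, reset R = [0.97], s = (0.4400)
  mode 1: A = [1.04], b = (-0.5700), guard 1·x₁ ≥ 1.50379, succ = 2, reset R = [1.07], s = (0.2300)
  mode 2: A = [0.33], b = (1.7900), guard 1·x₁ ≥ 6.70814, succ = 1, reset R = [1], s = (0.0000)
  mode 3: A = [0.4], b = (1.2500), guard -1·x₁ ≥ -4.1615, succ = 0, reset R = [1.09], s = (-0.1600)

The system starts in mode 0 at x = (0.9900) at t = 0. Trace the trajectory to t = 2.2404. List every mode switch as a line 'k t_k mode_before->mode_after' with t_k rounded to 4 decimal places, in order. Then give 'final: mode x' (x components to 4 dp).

Mode 0: guard c·x = -0.4528 hit at Δt = 0.7598 (t = 0.7598), x⁻ = (0.4528) → reset → x⁺ = (0.8792), jump to mode 1
Mode 1: guard c·x = 1.5038 hit at Δt = 1.0191 (t = 1.7789), x⁻ = (1.5038) → reset → x⁺ = (1.8391), jump to mode 2
Mode 2: flow for 0.4615 to horizon, guard not reached → x = (3.0339)

1 0.7598 0->1
2 1.7789 1->2
final: 2 3.0339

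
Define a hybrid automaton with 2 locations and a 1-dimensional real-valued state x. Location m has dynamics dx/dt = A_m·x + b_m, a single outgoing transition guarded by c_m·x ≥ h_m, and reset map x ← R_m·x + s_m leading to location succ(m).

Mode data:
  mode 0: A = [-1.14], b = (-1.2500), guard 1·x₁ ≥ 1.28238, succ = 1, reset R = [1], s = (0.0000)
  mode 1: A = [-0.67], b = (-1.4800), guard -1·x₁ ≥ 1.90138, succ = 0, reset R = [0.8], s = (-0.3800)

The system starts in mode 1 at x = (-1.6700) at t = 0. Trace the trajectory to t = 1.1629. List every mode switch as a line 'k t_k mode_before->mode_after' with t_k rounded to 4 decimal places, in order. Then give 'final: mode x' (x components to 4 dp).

Mode 1: guard c·x = 1.9014 hit at Δt = 0.8372 (t = 0.8372), x⁻ = (-1.9014) → reset → x⁺ = (-1.9011), jump to mode 0
Mode 0: flow for 0.3257 to horizon, guard not reached → x = (-1.6515)

1 0.8372 1->0
final: 0 -1.6515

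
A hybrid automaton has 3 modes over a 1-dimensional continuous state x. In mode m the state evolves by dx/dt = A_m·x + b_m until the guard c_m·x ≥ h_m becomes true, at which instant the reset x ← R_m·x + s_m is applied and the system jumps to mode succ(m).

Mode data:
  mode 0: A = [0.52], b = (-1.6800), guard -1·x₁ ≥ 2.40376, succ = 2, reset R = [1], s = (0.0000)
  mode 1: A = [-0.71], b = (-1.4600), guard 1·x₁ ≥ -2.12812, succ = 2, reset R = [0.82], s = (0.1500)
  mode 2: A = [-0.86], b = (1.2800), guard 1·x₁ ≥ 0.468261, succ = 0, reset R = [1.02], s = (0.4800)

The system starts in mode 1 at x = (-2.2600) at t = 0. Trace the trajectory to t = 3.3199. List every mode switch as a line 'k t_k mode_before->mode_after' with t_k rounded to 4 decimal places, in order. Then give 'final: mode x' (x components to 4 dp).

Mode 1: guard c·x = -2.1281 hit at Δt = 1.4688 (t = 1.4688), x⁻ = (-2.1281) → reset → x⁺ = (-1.5951), jump to mode 2
Mode 2: guard c·x = 0.4683 hit at Δt = 1.2862 (t = 2.7550), x⁻ = (0.4683) → reset → x⁺ = (0.9576), jump to mode 0
Mode 0: flow for 0.5649 to horizon, guard not reached → x = (0.1814)

1 1.4688 1->2
2 2.7550 2->0
final: 0 0.1814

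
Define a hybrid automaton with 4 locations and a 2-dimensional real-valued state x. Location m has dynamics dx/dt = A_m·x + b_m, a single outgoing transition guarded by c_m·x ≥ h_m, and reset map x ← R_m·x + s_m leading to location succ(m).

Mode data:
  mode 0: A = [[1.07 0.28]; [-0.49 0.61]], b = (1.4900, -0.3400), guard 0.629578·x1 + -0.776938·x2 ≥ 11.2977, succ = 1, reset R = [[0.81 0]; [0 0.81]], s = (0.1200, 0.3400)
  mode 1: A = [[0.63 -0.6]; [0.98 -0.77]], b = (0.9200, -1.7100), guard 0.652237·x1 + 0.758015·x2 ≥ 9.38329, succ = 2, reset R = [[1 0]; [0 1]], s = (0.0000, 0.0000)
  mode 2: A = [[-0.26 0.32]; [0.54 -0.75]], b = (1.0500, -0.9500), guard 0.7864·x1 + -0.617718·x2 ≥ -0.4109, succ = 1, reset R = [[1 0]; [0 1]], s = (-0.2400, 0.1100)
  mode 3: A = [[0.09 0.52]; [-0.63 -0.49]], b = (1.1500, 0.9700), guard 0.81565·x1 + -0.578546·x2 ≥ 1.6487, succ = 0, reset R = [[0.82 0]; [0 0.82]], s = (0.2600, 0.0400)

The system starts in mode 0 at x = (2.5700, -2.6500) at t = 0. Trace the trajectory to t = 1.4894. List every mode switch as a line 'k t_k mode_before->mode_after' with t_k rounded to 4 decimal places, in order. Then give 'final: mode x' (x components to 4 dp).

1 0.9801 0->1
final: 1 10.7994 -1.4141

Mode 0: guard c·x = 11.2977 hit at Δt = 0.9801 (t = 0.9801), x⁻ = (7.7246, -8.2818) → reset → x⁺ = (6.3769, -6.3683), jump to mode 1
Mode 1: flow for 0.5093 to horizon, guard not reached → x = (10.7994, -1.4141)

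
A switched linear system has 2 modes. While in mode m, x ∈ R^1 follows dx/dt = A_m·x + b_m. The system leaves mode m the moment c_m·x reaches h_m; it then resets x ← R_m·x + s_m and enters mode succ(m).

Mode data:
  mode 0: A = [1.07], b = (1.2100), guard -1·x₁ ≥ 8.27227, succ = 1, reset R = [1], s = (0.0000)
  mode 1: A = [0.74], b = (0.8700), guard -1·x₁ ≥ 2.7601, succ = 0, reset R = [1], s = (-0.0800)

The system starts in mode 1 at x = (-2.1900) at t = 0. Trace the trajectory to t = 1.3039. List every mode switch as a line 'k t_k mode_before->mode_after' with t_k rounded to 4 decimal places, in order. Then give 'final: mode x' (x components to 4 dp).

1 0.6027 1->0
final: 0 -4.7504

Mode 1: guard c·x = 2.7601 hit at Δt = 0.6027 (t = 0.6027), x⁻ = (-2.7601) → reset → x⁺ = (-2.8401), jump to mode 0
Mode 0: flow for 0.7012 to horizon, guard not reached → x = (-4.7504)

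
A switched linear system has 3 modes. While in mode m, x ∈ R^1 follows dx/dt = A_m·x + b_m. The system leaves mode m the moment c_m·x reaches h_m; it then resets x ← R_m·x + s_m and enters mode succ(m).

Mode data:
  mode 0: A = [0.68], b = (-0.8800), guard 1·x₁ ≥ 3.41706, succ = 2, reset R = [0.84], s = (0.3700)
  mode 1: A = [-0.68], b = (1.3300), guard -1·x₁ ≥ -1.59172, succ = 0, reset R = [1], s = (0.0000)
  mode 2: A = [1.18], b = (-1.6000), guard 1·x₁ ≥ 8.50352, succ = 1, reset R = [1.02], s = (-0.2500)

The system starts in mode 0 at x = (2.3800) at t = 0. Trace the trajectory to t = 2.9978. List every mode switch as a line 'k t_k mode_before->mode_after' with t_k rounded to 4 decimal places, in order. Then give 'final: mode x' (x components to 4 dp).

Mode 0: guard c·x = 3.4171 hit at Δt = 0.9859 (t = 0.9859), x⁻ = (3.4171) → reset → x⁺ = (3.2403), jump to mode 2
Mode 2: guard c·x = 8.5035 hit at Δt = 1.1298 (t = 2.1157), x⁻ = (8.5035) → reset → x⁺ = (8.4236), jump to mode 1
Mode 1: flow for 0.8821 to horizon, guard not reached → x = (5.5060)

1 0.9859 0->2
2 2.1157 2->1
final: 1 5.5060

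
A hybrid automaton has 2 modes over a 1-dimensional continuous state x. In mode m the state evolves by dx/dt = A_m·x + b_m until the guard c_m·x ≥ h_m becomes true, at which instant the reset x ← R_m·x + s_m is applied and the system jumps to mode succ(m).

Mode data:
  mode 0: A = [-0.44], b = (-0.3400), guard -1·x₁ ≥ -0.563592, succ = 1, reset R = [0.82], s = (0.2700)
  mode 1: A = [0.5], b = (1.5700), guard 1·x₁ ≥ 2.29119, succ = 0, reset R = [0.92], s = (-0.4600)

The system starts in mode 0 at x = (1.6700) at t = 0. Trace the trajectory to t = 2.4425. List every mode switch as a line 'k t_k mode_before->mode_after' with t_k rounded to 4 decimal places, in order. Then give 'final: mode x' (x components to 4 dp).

Mode 0: guard c·x = -0.5636 hit at Δt = 1.3709 (t = 1.3709), x⁻ = (0.5636) → reset → x⁺ = (0.7321), jump to mode 1
Mode 1: guard c·x = 2.2912 hit at Δt = 0.6767 (t = 2.0476), x⁻ = (2.2912) → reset → x⁺ = (1.6479), jump to mode 0
Mode 0: flow for 0.3949 to horizon, guard not reached → x = (1.2618)

1 1.3709 0->1
2 2.0476 1->0
final: 0 1.2618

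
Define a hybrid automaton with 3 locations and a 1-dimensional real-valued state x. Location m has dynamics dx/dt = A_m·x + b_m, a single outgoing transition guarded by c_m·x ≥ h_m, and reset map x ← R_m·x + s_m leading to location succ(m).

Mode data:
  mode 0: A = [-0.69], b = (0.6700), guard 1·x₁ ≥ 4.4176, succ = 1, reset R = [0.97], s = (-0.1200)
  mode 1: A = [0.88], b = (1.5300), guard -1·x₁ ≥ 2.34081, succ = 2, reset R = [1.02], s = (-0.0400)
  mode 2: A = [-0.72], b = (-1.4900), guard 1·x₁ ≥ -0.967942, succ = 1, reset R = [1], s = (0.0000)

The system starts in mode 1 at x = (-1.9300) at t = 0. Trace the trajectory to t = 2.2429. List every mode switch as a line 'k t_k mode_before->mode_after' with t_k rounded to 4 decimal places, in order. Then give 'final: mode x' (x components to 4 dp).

Mode 1: guard c·x = 2.3408 hit at Δt = 1.3027 (t = 1.3027), x⁻ = (-2.3408) → reset → x⁺ = (-2.4276), jump to mode 2
Mode 2: flow for 0.9402 to horizon, guard not reached → x = (-2.2515)

1 1.3027 1->2
final: 2 -2.2515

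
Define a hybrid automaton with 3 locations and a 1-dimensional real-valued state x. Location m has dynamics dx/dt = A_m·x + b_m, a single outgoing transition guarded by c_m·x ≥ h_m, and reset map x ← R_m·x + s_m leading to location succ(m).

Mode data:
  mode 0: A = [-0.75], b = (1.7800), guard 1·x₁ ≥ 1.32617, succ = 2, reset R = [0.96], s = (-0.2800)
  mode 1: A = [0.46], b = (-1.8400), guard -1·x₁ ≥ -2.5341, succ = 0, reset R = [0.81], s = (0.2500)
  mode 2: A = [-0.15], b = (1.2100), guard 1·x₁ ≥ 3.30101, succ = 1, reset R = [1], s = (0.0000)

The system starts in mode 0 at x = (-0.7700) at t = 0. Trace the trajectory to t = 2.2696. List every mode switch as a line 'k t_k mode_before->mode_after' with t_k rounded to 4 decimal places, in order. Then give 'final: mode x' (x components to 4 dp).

Mode 0: guard c·x = 1.3262 hit at Δt = 1.4656 (t = 1.4656), x⁻ = (1.3262) → reset → x⁺ = (0.9931), jump to mode 2
Mode 2: flow for 0.8040 to horizon, guard not reached → x = (1.7968)

1 1.4656 0->2
final: 2 1.7968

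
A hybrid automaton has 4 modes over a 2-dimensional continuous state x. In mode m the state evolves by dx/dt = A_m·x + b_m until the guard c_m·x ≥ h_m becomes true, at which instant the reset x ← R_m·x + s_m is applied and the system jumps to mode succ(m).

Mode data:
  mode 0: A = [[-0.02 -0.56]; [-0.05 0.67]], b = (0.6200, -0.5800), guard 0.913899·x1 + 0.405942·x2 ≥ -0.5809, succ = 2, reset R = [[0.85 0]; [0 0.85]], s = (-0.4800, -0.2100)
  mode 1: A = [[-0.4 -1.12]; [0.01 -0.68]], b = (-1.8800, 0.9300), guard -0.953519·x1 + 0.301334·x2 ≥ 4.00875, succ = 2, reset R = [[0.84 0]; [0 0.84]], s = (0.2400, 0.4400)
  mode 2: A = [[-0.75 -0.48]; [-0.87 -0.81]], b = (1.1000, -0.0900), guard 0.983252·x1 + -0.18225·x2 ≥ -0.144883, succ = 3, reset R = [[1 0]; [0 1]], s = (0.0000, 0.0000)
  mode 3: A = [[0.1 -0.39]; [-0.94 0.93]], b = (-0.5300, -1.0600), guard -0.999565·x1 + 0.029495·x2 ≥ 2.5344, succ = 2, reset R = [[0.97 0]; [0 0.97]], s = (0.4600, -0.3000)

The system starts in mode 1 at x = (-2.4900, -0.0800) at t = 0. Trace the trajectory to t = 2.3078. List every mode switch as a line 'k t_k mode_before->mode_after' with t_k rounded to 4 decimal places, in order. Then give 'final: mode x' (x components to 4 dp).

Mode 1: guard c·x = 4.0088 hit at Δt = 1.3775 (t = 1.3775), x⁻ = (-3.9606, 0.7708) → reset → x⁺ = (-3.0869, 1.0874), jump to mode 2
Mode 2: flow for 0.9303 to horizon, guard not reached → x = (-1.2810, 1.5645)

1 1.3775 1->2
final: 2 -1.2810 1.5645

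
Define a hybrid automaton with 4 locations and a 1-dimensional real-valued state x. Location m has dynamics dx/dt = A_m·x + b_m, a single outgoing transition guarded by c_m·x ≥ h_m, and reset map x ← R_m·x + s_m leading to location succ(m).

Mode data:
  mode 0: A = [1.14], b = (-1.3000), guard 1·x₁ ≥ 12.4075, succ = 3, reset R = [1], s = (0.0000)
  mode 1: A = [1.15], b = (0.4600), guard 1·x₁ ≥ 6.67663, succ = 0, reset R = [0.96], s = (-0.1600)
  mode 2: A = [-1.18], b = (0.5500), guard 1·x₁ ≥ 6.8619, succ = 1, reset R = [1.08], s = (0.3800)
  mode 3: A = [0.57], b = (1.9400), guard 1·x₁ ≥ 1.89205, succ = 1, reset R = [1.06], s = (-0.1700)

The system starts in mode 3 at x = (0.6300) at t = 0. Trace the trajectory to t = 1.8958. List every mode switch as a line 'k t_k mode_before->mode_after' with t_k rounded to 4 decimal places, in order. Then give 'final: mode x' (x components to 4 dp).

1 0.4776 3->1
2 1.4796 1->0
final: 0 9.3517

Mode 3: guard c·x = 1.8921 hit at Δt = 0.4776 (t = 0.4776), x⁻ = (1.8920) → reset → x⁺ = (1.8356), jump to mode 1
Mode 1: guard c·x = 6.6766 hit at Δt = 1.0020 (t = 1.4796), x⁻ = (6.6766) → reset → x⁺ = (6.2496), jump to mode 0
Mode 0: flow for 0.4162 to horizon, guard not reached → x = (9.3517)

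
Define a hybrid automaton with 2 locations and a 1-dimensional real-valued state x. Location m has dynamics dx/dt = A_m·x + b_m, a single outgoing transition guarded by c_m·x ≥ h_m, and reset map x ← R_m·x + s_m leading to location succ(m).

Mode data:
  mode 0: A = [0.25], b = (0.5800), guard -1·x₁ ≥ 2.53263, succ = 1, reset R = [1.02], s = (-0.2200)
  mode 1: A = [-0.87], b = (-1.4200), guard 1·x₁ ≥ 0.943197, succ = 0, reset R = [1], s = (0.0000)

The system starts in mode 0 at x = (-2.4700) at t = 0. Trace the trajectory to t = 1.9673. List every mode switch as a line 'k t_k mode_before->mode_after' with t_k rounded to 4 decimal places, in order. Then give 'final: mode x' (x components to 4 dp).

1 1.3957 0->1
final: 1 -2.3444

Mode 0: guard c·x = 2.5326 hit at Δt = 1.3957 (t = 1.3957), x⁻ = (-2.5326) → reset → x⁺ = (-2.8033), jump to mode 1
Mode 1: flow for 0.5716 to horizon, guard not reached → x = (-2.3444)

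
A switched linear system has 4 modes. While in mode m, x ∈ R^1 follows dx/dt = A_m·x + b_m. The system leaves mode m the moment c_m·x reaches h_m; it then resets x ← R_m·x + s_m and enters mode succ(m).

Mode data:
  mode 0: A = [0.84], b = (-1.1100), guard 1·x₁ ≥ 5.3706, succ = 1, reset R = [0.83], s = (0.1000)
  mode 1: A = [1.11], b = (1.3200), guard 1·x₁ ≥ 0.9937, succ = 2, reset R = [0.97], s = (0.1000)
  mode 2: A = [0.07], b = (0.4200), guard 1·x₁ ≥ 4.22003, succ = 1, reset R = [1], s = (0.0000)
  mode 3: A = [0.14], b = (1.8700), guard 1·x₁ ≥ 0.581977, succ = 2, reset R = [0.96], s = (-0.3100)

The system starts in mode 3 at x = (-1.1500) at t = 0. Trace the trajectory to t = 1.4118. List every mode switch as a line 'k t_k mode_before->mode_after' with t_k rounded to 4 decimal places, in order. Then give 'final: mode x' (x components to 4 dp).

Mode 3: guard c·x = 0.5820 hit at Δt = 0.9477 (t = 0.9477), x⁻ = (0.5820) → reset → x⁺ = (0.2487), jump to mode 2
Mode 2: flow for 0.4641 to horizon, guard not reached → x = (0.4550)

1 0.9477 3->2
final: 2 0.4550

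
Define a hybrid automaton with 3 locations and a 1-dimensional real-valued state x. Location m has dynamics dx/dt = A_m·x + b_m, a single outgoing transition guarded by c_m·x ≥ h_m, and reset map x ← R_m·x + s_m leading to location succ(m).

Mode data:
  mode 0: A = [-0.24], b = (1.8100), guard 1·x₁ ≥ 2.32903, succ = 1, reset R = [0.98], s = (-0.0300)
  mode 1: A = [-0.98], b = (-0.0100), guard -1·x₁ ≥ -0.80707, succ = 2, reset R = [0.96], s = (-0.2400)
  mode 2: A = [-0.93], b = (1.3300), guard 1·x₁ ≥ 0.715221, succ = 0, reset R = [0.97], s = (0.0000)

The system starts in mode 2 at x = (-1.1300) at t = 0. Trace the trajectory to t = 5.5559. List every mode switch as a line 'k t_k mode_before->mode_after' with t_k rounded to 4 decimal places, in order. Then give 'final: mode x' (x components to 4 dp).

1 1.3717 2->0
2 2.5086 0->1
3 3.5477 1->2
4 3.7897 2->0
5 4.9266 0->1
final: 1 1.2110

Mode 2: guard c·x = 0.7152 hit at Δt = 1.3717 (t = 1.3717), x⁻ = (0.7152) → reset → x⁺ = (0.6938), jump to mode 0
Mode 0: guard c·x = 2.3290 hit at Δt = 1.1369 (t = 2.5086), x⁻ = (2.3290) → reset → x⁺ = (2.2524), jump to mode 1
Mode 1: guard c·x = -0.8071 hit at Δt = 1.0391 (t = 3.5477), x⁻ = (0.8071) → reset → x⁺ = (0.5348), jump to mode 2
Mode 2: guard c·x = 0.7152 hit at Δt = 0.2420 (t = 3.7897), x⁻ = (0.7152) → reset → x⁺ = (0.6938), jump to mode 0
Mode 0: guard c·x = 2.3290 hit at Δt = 1.1369 (t = 4.9266), x⁻ = (2.3290) → reset → x⁺ = (2.2524), jump to mode 1
Mode 1: flow for 0.6293 to horizon, guard not reached → x = (1.2110)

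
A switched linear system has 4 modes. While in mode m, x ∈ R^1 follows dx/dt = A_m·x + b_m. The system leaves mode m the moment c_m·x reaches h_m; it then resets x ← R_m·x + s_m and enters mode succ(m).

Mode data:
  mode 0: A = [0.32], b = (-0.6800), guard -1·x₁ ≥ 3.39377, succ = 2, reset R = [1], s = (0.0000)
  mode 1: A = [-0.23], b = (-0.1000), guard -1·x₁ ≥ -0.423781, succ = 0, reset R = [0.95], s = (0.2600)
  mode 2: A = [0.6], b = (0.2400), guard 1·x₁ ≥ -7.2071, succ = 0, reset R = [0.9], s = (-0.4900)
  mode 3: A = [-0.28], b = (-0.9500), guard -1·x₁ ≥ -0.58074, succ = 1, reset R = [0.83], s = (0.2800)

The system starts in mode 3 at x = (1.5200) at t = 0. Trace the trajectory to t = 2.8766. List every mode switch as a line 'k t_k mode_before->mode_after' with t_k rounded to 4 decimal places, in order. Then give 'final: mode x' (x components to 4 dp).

1 0.7578 3->1
2 2.2019 1->0
final: 0 0.3102

Mode 3: guard c·x = -0.5807 hit at Δt = 0.7578 (t = 0.7578), x⁻ = (0.5807) → reset → x⁺ = (0.7620), jump to mode 1
Mode 1: guard c·x = -0.4238 hit at Δt = 1.4441 (t = 2.2019), x⁻ = (0.4238) → reset → x⁺ = (0.6626), jump to mode 0
Mode 0: flow for 0.6747 to horizon, guard not reached → x = (0.3102)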